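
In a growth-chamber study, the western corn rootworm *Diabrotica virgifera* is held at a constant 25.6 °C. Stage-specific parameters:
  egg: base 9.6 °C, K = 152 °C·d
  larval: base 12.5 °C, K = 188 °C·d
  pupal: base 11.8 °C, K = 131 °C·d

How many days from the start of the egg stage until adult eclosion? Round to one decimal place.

egg: 152 / (25.6 − 9.6) = 152 / 16.0 = 9.500 d.
larval: 188 / (25.6 − 12.5) = 188 / 13.1 = 14.351 d.
pupal: 131 / (25.6 − 11.8) = 131 / 13.8 = 9.493 d.
Sum = 33.344 ≈ 33.3 days.

33.3 days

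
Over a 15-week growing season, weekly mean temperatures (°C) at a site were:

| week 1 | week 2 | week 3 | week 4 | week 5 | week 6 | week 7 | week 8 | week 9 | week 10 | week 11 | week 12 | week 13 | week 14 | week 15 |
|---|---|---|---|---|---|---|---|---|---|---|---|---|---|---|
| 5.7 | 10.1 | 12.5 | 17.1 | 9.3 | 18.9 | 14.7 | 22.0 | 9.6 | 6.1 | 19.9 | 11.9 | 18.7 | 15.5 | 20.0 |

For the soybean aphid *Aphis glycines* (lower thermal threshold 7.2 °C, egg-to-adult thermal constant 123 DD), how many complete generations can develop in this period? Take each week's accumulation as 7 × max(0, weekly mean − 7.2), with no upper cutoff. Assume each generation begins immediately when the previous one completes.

Weekly DD (7 × max(0, T̄ − 7.2)): 0.0, 20.3, 37.1, 69.3, 14.7, 81.9, 52.5, 103.6, 16.8, 0.0, 88.9, 32.9, 80.5, 58.1, 89.6.
Season total = 746.2 DD.
Complete generations = ⌊746.2 / 123⌋ = 6.

6 generations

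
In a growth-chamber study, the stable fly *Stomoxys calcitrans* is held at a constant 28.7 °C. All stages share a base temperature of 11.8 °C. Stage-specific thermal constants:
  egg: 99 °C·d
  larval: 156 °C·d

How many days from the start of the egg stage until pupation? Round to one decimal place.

Daily accumulation at 28.7 °C = 28.7 − 11.8 = 16.9 DD/day.
Total K = 99 + 156 = 255 DD.
Total duration = 255 / 16.9 = 15.089 ≈ 15.1 days.

15.1 days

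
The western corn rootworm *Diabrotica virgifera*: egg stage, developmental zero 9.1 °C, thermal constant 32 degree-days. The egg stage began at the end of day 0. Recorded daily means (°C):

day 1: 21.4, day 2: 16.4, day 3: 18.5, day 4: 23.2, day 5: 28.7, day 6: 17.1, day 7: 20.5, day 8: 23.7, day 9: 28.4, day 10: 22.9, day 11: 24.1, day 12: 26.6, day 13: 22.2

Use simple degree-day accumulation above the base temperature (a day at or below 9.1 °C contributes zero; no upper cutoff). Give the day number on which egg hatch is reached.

day 4

Daily DD above 9.1 °C: 12.3, 7.3, 9.4, 14.1, 19.6, 8.0, 11.4, 14.6, 19.3, 13.8, 15.0, 17.5, 13.1.
Cumulative: 12.3, 19.6, 29.0, 43.1, 62.7, 70.7, 82.1, 96.7, 116.0, 129.8, 144.8, 162.3, 175.4.
The total first reaches 32 DD on day 4.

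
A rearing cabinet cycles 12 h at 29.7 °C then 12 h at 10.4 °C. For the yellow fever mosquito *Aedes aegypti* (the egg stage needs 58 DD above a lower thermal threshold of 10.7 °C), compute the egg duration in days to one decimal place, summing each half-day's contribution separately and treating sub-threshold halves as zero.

6.1 days

Day half: max(0, 29.7 − 10.7) × 0.5 = 19.0 × 0.5 = 9.50 DD.
Night half: max(0, 10.4 − 10.7) × 0.5 = 0.0 × 0.5 = 0.00 DD.
Per 24 h: 9.50 DD/day.
Duration = 58 / 9.50 = 6.105 ≈ 6.1 days.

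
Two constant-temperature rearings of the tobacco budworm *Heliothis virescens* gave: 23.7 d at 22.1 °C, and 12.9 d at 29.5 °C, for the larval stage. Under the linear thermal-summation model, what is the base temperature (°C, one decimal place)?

Under the model K = D·(T − T_b), so D₁·(T₁ − T_b) = D₂·(T₂ − T_b).
23.7·(22.1 − T_b) = 12.9·(29.5 − T_b)
T_b = (23.7·22.1 − 12.9·29.5) / (23.7 − 12.9) = 143.22 / 10.8 = 13.261 °C ≈ 13.3 °C.

13.3 °C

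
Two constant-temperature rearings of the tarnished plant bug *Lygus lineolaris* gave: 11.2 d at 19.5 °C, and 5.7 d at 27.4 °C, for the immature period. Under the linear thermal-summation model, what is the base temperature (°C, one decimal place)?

11.3 °C

Equal thermal constants: D₁(T₁ − T_b) = D₂(T₂ − T_b).
11.2·(19.5 − T_b) = 5.7·(27.4 − T_b)
T_b = (11.2·19.5 − 5.7·27.4) / (11.2 − 5.7) = 62.22 / 5.5 = 11.313 °C ≈ 11.3 °C.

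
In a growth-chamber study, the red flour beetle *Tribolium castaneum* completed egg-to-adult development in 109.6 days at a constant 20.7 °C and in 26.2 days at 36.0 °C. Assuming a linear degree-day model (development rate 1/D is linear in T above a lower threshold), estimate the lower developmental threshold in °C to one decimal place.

15.9 °C

Linear rate model ⇒ the product D·(T − T_b) is constant across temperatures.
109.6·(20.7 − T_b) = 26.2·(36.0 − T_b)
T_b = (109.6·20.7 − 26.2·36.0) / (109.6 − 26.2) = 1325.52 / 83.4 = 15.894 °C ≈ 15.9 °C.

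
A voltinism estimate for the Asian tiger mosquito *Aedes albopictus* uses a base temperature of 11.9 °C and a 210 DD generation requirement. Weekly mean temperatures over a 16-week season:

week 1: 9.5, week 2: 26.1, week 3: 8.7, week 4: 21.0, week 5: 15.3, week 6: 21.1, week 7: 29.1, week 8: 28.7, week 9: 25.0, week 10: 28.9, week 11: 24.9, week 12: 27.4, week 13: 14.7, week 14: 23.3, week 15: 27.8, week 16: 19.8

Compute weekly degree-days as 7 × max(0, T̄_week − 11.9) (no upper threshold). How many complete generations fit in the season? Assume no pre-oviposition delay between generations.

5 generations

Weekly DD (7 × max(0, T̄ − 11.9)): 0.0, 99.4, 0.0, 63.7, 23.8, 64.4, 120.4, 117.6, 91.7, 119.0, 91.0, 108.5, 19.6, 79.8, 111.3, 55.3.
Season total = 1165.5 DD.
Complete generations = ⌊1165.5 / 210⌋ = 5.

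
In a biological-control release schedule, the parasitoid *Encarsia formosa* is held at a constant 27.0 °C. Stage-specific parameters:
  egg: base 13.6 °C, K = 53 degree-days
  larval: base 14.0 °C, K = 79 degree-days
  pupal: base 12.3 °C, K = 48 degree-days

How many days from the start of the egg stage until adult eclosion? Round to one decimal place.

egg: 53 / (27.0 − 13.6) = 53 / 13.4 = 3.955 d.
larval: 79 / (27.0 − 14.0) = 79 / 13.0 = 6.077 d.
pupal: 48 / (27.0 − 12.3) = 48 / 14.7 = 3.265 d.
Sum = 13.297 ≈ 13.3 days.

13.3 days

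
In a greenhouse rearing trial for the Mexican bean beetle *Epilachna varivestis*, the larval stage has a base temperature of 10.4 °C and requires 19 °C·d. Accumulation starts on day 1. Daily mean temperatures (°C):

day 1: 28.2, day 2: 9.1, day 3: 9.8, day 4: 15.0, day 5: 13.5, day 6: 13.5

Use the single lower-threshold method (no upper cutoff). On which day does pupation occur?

day 4

Daily DD above 10.4 °C: 17.8, 0.0, 0.0, 4.6, 3.1, 3.1.
Cumulative: 17.8, 17.8, 17.8, 22.4, 25.5, 28.6.
The total first reaches 19 DD on day 4.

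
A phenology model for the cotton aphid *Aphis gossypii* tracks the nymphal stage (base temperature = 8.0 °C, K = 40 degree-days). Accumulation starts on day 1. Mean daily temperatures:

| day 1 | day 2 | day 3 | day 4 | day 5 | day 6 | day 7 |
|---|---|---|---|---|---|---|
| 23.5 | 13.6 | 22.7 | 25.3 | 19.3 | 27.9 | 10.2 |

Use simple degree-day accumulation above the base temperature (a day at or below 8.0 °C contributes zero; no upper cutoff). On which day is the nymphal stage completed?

day 4

Daily DD above 8.0 °C: 15.5, 5.6, 14.7, 17.3, 11.3, 19.9, 2.2.
Cumulative: 15.5, 21.1, 35.8, 53.1, 64.4, 84.3, 86.5.
The total first reaches 40 DD on day 4.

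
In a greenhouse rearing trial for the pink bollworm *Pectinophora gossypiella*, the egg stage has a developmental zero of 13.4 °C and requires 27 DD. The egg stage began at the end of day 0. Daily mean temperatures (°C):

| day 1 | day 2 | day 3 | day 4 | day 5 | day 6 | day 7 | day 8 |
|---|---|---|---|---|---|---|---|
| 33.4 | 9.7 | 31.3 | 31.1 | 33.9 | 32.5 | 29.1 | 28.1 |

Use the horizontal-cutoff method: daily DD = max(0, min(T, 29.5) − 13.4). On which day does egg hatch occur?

Daily DD above 13.4 °C (capped at 16.1): 16.1, 0.0, 16.1, 16.1, 16.1, 16.1, 15.7, 14.7.
Cumulative: 16.1, 16.1, 32.2, 48.3, 64.4, 80.5, 96.2, 110.9.
The total first reaches 27 DD on day 3.

day 3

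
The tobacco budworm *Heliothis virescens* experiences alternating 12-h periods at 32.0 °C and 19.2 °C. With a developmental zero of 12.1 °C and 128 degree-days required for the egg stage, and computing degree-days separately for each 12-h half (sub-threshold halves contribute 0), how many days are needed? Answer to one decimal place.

9.5 days

Day half: max(0, 32.0 − 12.1) × 0.5 = 19.9 × 0.5 = 9.95 DD.
Night half: max(0, 19.2 − 12.1) × 0.5 = 7.1 × 0.5 = 3.55 DD.
Per 24 h: 13.50 DD/day.
Duration = 128 / 13.50 = 9.481 ≈ 9.5 days.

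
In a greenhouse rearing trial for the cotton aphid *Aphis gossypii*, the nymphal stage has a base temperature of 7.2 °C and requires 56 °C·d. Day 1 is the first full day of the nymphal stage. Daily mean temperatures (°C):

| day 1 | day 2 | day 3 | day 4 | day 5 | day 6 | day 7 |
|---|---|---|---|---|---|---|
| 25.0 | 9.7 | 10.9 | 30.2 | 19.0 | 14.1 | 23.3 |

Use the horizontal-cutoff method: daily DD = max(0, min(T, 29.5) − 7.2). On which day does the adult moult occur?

day 5

Daily DD above 7.2 °C (capped at 22.3): 17.8, 2.5, 3.7, 22.3, 11.8, 6.9, 16.1.
Cumulative: 17.8, 20.3, 24.0, 46.3, 58.1, 65.0, 81.1.
The total first reaches 56 DD on day 5.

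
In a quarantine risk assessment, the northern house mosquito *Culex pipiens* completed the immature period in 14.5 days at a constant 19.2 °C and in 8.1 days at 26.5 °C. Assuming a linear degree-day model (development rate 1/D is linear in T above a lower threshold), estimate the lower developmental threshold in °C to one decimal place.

10.0 °C

Under the model K = D·(T − T_b), so D₁·(T₁ − T_b) = D₂·(T₂ − T_b).
14.5·(19.2 − T_b) = 8.1·(26.5 − T_b)
T_b = (14.5·19.2 − 8.1·26.5) / (14.5 − 8.1) = 63.75 / 6.4 = 9.961 °C ≈ 10.0 °C.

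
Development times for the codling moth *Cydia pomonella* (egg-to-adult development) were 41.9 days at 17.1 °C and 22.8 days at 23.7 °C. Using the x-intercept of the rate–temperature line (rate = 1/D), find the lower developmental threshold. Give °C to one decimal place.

Linear rate model ⇒ the product D·(T − T_b) is constant across temperatures.
41.9·(17.1 − T_b) = 22.8·(23.7 − T_b)
T_b = (41.9·17.1 − 22.8·23.7) / (41.9 − 22.8) = 176.13 / 19.1 = 9.221 °C ≈ 9.2 °C.

9.2 °C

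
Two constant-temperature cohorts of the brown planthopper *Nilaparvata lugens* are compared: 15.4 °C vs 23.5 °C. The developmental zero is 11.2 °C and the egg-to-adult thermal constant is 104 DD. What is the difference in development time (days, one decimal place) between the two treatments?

16.3 days

At 15.4 °C: 104 / (15.4 − 11.2) = 104 / 4.2 = 24.762 d.
At 23.5 °C: 104 / (23.5 − 11.2) = 104 / 12.3 = 8.455 d.
Difference = |24.762 − 8.455| = 16.307 ≈ 16.3 days.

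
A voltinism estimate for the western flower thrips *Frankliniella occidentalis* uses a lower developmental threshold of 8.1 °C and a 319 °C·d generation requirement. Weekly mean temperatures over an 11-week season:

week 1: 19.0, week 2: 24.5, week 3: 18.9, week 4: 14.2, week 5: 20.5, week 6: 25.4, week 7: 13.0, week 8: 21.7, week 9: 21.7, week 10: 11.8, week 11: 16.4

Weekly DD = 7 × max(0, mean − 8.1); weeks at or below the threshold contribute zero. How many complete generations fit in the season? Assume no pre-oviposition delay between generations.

Weekly DD (7 × max(0, T̄ − 8.1)): 76.3, 114.8, 75.6, 42.7, 86.8, 121.1, 34.3, 95.2, 95.2, 25.9, 58.1.
Season total = 826.0 DD.
Complete generations = ⌊826.0 / 319⌋ = 2.

2 generations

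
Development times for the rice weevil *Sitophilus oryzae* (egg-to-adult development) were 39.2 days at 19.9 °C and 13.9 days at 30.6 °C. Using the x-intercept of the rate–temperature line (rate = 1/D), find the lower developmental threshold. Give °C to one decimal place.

Under the model K = D·(T − T_b), so D₁·(T₁ − T_b) = D₂·(T₂ − T_b).
39.2·(19.9 − T_b) = 13.9·(30.6 − T_b)
T_b = (39.2·19.9 − 13.9·30.6) / (39.2 − 13.9) = 354.74 / 25.3 = 14.021 °C ≈ 14.0 °C.

14.0 °C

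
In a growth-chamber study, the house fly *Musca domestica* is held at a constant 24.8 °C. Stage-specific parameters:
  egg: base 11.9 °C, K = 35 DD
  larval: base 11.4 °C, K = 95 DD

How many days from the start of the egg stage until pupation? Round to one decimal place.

egg: 35 / (24.8 − 11.9) = 35 / 12.9 = 2.713 d.
larval: 95 / (24.8 − 11.4) = 95 / 13.4 = 7.090 d.
Sum = 9.803 ≈ 9.8 days.

9.8 days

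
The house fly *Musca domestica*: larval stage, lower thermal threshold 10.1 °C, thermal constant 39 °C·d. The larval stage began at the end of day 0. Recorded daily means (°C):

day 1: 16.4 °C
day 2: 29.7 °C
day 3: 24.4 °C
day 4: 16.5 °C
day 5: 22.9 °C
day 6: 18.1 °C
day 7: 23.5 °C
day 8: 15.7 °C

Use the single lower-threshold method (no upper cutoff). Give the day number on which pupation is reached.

Daily DD above 10.1 °C: 6.3, 19.6, 14.3, 6.4, 12.8, 8.0, 13.4, 5.6.
Cumulative: 6.3, 25.9, 40.2, 46.6, 59.4, 67.4, 80.8, 86.4.
The total first reaches 39 DD on day 3.

day 3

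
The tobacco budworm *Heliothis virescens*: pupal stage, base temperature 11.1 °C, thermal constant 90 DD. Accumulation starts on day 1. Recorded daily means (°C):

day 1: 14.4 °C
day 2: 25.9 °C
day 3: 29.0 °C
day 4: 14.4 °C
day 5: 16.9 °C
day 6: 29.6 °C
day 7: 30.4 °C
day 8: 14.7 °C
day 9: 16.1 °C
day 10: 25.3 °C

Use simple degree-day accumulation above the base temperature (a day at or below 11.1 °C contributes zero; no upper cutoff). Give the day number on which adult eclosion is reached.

day 9

Daily DD above 11.1 °C: 3.3, 14.8, 17.9, 3.3, 5.8, 18.5, 19.3, 3.6, 5.0, 14.2.
Cumulative: 3.3, 18.1, 36.0, 39.3, 45.1, 63.6, 82.9, 86.5, 91.5, 105.7.
The total first reaches 90 DD on day 9.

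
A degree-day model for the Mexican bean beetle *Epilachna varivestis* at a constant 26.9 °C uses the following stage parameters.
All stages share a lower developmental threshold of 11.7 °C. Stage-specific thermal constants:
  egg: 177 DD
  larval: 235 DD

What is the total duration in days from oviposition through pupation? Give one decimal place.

27.1 days

Daily accumulation at 26.9 °C = 26.9 − 11.7 = 15.2 DD/day.
Total K = 177 + 235 = 412 DD.
Total duration = 412 / 15.2 = 27.105 ≈ 27.1 days.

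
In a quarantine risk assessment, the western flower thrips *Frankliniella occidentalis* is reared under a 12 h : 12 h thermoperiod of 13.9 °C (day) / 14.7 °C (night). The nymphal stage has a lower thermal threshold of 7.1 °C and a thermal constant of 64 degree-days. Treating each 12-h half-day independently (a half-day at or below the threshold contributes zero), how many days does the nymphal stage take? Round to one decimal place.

Day half: max(0, 13.9 − 7.1) × 0.5 = 6.8 × 0.5 = 3.40 DD.
Night half: max(0, 14.7 − 7.1) × 0.5 = 7.6 × 0.5 = 3.80 DD.
Per 24 h: 7.20 DD/day.
Duration = 64 / 7.20 = 8.889 ≈ 8.9 days.

8.9 days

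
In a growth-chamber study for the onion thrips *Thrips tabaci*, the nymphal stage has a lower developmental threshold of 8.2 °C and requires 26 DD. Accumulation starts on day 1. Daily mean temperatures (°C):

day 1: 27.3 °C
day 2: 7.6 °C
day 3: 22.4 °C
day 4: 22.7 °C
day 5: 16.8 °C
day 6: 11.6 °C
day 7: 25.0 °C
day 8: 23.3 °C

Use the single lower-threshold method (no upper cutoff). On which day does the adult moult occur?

Daily DD above 8.2 °C: 19.1, 0.0, 14.2, 14.5, 8.6, 3.4, 16.8, 15.1.
Cumulative: 19.1, 19.1, 33.3, 47.8, 56.4, 59.8, 76.6, 91.7.
The total first reaches 26 DD on day 3.

day 3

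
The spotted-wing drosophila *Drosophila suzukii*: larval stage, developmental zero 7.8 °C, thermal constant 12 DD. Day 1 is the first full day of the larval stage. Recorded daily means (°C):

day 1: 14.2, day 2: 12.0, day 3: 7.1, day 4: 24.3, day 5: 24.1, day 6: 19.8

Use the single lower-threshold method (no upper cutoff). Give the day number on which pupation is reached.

Daily DD above 7.8 °C: 6.4, 4.2, 0.0, 16.5, 16.3, 12.0.
Cumulative: 6.4, 10.6, 10.6, 27.1, 43.4, 55.4.
The total first reaches 12 DD on day 4.

day 4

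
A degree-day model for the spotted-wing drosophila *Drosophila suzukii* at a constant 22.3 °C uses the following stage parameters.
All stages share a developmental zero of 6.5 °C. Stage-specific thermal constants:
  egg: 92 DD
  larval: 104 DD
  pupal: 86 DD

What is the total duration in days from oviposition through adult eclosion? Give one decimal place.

Daily accumulation at 22.3 °C = 22.3 − 6.5 = 15.8 DD/day.
Total K = 92 + 104 + 86 = 282 DD.
Total duration = 282 / 15.8 = 17.848 ≈ 17.8 days.

17.8 days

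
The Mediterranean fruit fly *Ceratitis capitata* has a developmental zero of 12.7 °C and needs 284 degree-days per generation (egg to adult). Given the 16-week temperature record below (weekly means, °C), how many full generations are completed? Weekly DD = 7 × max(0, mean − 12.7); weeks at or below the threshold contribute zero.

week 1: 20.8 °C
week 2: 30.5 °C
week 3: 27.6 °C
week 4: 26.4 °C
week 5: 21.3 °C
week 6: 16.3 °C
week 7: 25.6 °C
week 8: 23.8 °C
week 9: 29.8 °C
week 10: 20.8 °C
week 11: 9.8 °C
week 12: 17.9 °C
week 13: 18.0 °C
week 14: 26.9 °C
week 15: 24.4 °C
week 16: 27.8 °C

4 generations

Weekly DD (7 × max(0, T̄ − 12.7)): 56.7, 124.6, 104.3, 95.9, 60.2, 25.2, 90.3, 77.7, 119.7, 56.7, 0.0, 36.4, 37.1, 99.4, 81.9, 105.7.
Season total = 1171.8 DD.
Complete generations = ⌊1171.8 / 284⌋ = 4.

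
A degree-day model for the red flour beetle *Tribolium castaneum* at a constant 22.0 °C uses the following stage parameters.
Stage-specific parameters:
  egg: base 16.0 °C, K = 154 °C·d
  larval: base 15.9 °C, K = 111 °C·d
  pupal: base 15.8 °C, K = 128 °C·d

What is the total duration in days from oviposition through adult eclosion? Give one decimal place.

egg: 154 / (22.0 − 16.0) = 154 / 6.0 = 25.667 d.
larval: 111 / (22.0 − 15.9) = 111 / 6.1 = 18.197 d.
pupal: 128 / (22.0 − 15.8) = 128 / 6.2 = 20.645 d.
Sum = 64.509 ≈ 64.5 days.

64.5 days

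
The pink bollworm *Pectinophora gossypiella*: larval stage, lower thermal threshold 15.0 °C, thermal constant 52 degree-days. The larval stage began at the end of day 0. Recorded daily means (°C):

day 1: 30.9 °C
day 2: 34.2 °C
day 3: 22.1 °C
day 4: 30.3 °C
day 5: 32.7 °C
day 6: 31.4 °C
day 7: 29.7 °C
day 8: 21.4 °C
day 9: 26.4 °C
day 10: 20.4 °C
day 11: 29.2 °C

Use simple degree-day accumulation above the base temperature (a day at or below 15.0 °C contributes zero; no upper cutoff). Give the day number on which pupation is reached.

day 4

Daily DD above 15.0 °C: 15.9, 19.2, 7.1, 15.3, 17.7, 16.4, 14.7, 6.4, 11.4, 5.4, 14.2.
Cumulative: 15.9, 35.1, 42.2, 57.5, 75.2, 91.6, 106.3, 112.7, 124.1, 129.5, 143.7.
The total first reaches 52 DD on day 4.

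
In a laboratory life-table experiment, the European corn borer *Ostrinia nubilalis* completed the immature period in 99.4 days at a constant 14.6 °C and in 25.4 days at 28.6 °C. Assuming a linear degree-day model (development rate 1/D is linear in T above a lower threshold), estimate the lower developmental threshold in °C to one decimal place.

9.8 °C

Under the model K = D·(T − T_b), so D₁·(T₁ − T_b) = D₂·(T₂ − T_b).
99.4·(14.6 − T_b) = 25.4·(28.6 − T_b)
T_b = (99.4·14.6 − 25.4·28.6) / (99.4 − 25.4) = 724.80 / 74.0 = 9.795 °C ≈ 9.8 °C.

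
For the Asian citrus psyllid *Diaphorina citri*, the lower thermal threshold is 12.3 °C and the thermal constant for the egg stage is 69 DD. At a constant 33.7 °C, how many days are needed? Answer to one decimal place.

Daily accumulation = 33.7 − 12.3 = 21.4 DD/day.
Duration = 69 / 21.4 = 3.224 ≈ 3.2 days.

3.2 days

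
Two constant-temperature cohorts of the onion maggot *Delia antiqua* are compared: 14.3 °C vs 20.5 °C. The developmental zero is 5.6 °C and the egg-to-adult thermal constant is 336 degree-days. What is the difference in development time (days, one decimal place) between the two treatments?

16.1 days

At 14.3 °C: 336 / (14.3 − 5.6) = 336 / 8.7 = 38.621 d.
At 20.5 °C: 336 / (20.5 − 5.6) = 336 / 14.9 = 22.550 d.
Difference = |38.621 − 22.550| = 16.070 ≈ 16.1 days.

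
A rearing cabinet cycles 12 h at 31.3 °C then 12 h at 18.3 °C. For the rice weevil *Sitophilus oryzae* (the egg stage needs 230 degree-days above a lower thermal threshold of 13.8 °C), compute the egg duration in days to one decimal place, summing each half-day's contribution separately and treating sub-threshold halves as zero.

Day half: max(0, 31.3 − 13.8) × 0.5 = 17.5 × 0.5 = 8.75 DD.
Night half: max(0, 18.3 − 13.8) × 0.5 = 4.5 × 0.5 = 2.25 DD.
Per 24 h: 11.00 DD/day.
Duration = 230 / 11.00 = 20.909 ≈ 20.9 days.

20.9 days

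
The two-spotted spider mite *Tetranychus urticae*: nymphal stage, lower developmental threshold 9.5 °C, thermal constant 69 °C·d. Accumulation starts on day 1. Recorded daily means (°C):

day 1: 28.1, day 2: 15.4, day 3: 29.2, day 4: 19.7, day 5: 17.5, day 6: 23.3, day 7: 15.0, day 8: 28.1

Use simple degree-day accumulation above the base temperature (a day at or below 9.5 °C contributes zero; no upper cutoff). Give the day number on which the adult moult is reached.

day 6

Daily DD above 9.5 °C: 18.6, 5.9, 19.7, 10.2, 8.0, 13.8, 5.5, 18.6.
Cumulative: 18.6, 24.5, 44.2, 54.4, 62.4, 76.2, 81.7, 100.3.
The total first reaches 69 DD on day 6.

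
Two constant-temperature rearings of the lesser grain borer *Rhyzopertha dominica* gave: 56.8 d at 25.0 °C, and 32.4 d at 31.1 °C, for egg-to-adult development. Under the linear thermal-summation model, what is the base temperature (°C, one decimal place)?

Linear rate model ⇒ the product D·(T − T_b) is constant across temperatures.
56.8·(25.0 − T_b) = 32.4·(31.1 − T_b)
T_b = (56.8·25.0 − 32.4·31.1) / (56.8 − 32.4) = 412.36 / 24.4 = 16.900 °C ≈ 16.9 °C.

16.9 °C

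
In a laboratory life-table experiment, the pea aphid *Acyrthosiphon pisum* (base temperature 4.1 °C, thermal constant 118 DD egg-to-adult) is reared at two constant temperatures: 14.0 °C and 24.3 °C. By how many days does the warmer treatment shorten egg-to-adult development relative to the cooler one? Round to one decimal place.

6.1 days

At 14.0 °C: 118 / (14.0 − 4.1) = 118 / 9.9 = 11.919 d.
At 24.3 °C: 118 / (24.3 − 4.1) = 118 / 20.2 = 5.842 d.
Difference = |11.919 − 5.842| = 6.078 ≈ 6.1 days.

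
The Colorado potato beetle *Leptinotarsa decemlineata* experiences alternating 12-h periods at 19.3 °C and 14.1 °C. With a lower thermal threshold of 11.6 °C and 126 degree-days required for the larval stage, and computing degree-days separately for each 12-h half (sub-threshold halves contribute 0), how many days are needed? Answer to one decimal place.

Day half: max(0, 19.3 − 11.6) × 0.5 = 7.7 × 0.5 = 3.85 DD.
Night half: max(0, 14.1 − 11.6) × 0.5 = 2.5 × 0.5 = 1.25 DD.
Per 24 h: 5.10 DD/day.
Duration = 126 / 5.10 = 24.706 ≈ 24.7 days.

24.7 days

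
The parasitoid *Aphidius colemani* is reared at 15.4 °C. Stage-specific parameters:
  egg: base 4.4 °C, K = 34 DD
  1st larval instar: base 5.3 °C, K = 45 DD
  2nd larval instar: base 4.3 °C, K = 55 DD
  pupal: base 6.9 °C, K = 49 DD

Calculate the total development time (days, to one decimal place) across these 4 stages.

18.3 days

egg: 34 / (15.4 − 4.4) = 34 / 11.0 = 3.091 d.
1st larval instar: 45 / (15.4 − 5.3) = 45 / 10.1 = 4.455 d.
2nd larval instar: 55 / (15.4 − 4.3) = 55 / 11.1 = 4.955 d.
pupal: 49 / (15.4 − 6.9) = 49 / 8.5 = 5.765 d.
Sum = 18.266 ≈ 18.3 days.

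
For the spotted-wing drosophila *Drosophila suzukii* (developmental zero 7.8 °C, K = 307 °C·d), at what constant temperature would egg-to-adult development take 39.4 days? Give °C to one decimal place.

15.6 °C

Required daily accumulation = 307 / 39.4 = 7.792 DD/day.
T = T_base + 7.792 = 7.8 + 7.792 = 15.592 ≈ 15.6 °C.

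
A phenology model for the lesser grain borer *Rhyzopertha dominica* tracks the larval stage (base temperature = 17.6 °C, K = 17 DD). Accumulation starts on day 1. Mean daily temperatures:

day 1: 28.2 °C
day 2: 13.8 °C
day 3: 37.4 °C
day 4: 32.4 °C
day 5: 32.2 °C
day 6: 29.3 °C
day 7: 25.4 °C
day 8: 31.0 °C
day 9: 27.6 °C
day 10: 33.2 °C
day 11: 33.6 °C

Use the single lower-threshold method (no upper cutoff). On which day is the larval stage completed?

day 3

Daily DD above 17.6 °C: 10.6, 0.0, 19.8, 14.8, 14.6, 11.7, 7.8, 13.4, 10.0, 15.6, 16.0.
Cumulative: 10.6, 10.6, 30.4, 45.2, 59.8, 71.5, 79.3, 92.7, 102.7, 118.3, 134.3.
The total first reaches 17 DD on day 3.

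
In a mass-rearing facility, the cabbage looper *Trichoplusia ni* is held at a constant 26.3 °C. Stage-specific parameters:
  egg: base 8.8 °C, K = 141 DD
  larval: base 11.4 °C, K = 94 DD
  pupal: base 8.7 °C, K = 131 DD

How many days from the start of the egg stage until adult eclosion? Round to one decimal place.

21.8 days

egg: 141 / (26.3 − 8.8) = 141 / 17.5 = 8.057 d.
larval: 94 / (26.3 − 11.4) = 94 / 14.9 = 6.309 d.
pupal: 131 / (26.3 − 8.7) = 131 / 17.6 = 7.443 d.
Sum = 21.809 ≈ 21.8 days.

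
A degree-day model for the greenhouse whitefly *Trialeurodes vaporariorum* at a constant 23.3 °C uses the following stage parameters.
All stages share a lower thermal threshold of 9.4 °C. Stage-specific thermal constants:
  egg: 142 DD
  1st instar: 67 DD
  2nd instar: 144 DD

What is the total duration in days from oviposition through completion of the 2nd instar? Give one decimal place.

Daily accumulation at 23.3 °C = 23.3 − 9.4 = 13.9 DD/day.
Total K = 142 + 67 + 144 = 353 DD.
Total duration = 353 / 13.9 = 25.396 ≈ 25.4 days.

25.4 days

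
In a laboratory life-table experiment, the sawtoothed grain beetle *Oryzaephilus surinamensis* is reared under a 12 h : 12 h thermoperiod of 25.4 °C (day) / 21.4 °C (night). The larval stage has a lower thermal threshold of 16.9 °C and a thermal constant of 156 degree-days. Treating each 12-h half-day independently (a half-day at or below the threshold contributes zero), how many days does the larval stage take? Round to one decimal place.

Day half: max(0, 25.4 − 16.9) × 0.5 = 8.5 × 0.5 = 4.25 DD.
Night half: max(0, 21.4 − 16.9) × 0.5 = 4.5 × 0.5 = 2.25 DD.
Per 24 h: 6.50 DD/day.
Duration = 156 / 6.50 = 24.000 ≈ 24.0 days.

24.0 days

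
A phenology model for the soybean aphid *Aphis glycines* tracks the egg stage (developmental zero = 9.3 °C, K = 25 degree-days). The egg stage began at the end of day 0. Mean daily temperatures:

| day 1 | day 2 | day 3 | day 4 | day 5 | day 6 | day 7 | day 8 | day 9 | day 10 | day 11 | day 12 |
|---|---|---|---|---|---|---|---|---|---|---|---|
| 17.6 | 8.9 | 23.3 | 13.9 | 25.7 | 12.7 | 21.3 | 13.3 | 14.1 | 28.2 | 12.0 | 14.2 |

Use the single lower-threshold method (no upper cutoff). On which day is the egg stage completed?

Daily DD above 9.3 °C: 8.3, 0.0, 14.0, 4.6, 16.4, 3.4, 12.0, 4.0, 4.8, 18.9, 2.7, 4.9.
Cumulative: 8.3, 8.3, 22.3, 26.9, 43.3, 46.7, 58.7, 62.7, 67.5, 86.4, 89.1, 94.0.
The total first reaches 25 DD on day 4.

day 4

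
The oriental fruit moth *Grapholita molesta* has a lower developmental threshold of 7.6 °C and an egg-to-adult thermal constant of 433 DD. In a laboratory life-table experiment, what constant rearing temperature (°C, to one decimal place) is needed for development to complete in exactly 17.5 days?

Required daily accumulation = 433 / 17.5 = 24.743 DD/day.
T = T_base + 24.743 = 7.6 + 24.743 = 32.343 ≈ 32.3 °C.

32.3 °C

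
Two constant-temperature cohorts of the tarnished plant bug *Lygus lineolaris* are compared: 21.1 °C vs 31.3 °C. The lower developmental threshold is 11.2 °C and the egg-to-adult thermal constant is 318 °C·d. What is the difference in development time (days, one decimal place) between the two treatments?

16.3 days

At 21.1 °C: 318 / (21.1 − 11.2) = 318 / 9.9 = 32.121 d.
At 31.3 °C: 318 / (31.3 − 11.2) = 318 / 20.1 = 15.821 d.
Difference = |32.121 − 15.821| = 16.300 ≈ 16.3 days.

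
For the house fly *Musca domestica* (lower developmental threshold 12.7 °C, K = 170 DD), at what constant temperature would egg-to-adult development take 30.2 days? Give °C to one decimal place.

18.3 °C

Required daily accumulation = 170 / 30.2 = 5.629 DD/day.
T = T_base + 5.629 = 12.7 + 5.629 = 18.329 ≈ 18.3 °C.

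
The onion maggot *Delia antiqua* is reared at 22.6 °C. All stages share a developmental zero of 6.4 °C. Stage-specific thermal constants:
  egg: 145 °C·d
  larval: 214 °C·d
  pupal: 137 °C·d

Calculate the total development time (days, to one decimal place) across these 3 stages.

Daily accumulation at 22.6 °C = 22.6 − 6.4 = 16.2 DD/day.
Total K = 145 + 214 + 137 = 496 DD.
Total duration = 496 / 16.2 = 30.617 ≈ 30.6 days.

30.6 days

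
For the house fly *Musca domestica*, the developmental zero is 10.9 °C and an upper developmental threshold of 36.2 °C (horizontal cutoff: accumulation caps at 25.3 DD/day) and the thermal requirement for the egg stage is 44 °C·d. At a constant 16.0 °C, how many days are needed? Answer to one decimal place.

Daily accumulation = 16.0 − 10.9 = 5.1 DD/day.
Duration = 44 / 5.1 = 8.627 ≈ 8.6 days.

8.6 days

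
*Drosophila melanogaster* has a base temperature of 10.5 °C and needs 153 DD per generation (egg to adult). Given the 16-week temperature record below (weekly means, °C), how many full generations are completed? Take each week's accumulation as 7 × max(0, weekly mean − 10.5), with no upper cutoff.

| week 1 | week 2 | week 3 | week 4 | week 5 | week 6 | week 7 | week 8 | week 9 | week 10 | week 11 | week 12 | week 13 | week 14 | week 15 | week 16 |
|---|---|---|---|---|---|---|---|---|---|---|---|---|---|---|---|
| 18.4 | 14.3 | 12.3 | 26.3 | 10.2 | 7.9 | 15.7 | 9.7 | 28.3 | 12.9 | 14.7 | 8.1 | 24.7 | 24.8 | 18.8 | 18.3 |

Weekly DD (7 × max(0, T̄ − 10.5)): 55.3, 26.6, 12.6, 110.6, 0.0, 0.0, 36.4, 0.0, 124.6, 16.8, 29.4, 0.0, 99.4, 100.1, 58.1, 54.6.
Season total = 724.5 DD.
Complete generations = ⌊724.5 / 153⌋ = 4.

4 generations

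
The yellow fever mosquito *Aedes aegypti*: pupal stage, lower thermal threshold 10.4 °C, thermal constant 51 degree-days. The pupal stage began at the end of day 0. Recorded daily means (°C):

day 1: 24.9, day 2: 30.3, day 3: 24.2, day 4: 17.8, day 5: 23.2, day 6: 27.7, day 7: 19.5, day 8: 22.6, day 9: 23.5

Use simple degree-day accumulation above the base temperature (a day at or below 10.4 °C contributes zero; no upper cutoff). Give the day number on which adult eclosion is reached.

day 4

Daily DD above 10.4 °C: 14.5, 19.9, 13.8, 7.4, 12.8, 17.3, 9.1, 12.2, 13.1.
Cumulative: 14.5, 34.4, 48.2, 55.6, 68.4, 85.7, 94.8, 107.0, 120.1.
The total first reaches 51 DD on day 4.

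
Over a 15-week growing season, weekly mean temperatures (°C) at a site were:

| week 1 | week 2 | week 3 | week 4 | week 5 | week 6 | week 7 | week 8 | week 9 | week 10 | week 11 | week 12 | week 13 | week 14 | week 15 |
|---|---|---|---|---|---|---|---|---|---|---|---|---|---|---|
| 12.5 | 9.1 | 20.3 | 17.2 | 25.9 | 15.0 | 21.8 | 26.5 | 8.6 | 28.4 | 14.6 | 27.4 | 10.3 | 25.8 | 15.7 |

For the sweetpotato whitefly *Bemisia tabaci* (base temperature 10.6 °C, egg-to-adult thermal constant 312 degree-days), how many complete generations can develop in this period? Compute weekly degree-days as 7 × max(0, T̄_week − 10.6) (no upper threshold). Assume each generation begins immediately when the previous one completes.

Weekly DD (7 × max(0, T̄ − 10.6)): 13.3, 0.0, 67.9, 46.2, 107.1, 30.8, 78.4, 111.3, 0.0, 124.6, 28.0, 117.6, 0.0, 106.4, 35.7.
Season total = 867.3 DD.
Complete generations = ⌊867.3 / 312⌋ = 2.

2 generations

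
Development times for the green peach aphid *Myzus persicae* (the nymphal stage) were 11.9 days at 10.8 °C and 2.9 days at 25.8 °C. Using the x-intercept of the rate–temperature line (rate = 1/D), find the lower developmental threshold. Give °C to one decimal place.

6.0 °C

Linear rate model ⇒ the product D·(T − T_b) is constant across temperatures.
11.9·(10.8 − T_b) = 2.9·(25.8 − T_b)
T_b = (11.9·10.8 − 2.9·25.8) / (11.9 − 2.9) = 53.70 / 9.0 = 5.967 °C ≈ 6.0 °C.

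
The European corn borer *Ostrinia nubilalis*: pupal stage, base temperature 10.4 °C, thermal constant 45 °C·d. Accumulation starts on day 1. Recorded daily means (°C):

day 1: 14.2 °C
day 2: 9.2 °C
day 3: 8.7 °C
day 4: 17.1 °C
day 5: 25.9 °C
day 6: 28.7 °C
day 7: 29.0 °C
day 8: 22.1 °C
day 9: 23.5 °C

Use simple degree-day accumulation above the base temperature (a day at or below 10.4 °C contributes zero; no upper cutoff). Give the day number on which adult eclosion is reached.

day 7

Daily DD above 10.4 °C: 3.8, 0.0, 0.0, 6.7, 15.5, 18.3, 18.6, 11.7, 13.1.
Cumulative: 3.8, 3.8, 3.8, 10.5, 26.0, 44.3, 62.9, 74.6, 87.7.
The total first reaches 45 DD on day 7.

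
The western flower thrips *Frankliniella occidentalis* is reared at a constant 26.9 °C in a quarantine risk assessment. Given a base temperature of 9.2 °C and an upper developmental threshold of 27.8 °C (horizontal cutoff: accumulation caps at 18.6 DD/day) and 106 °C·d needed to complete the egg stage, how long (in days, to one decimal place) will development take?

6.0 days

Daily accumulation = 26.9 − 9.2 = 17.7 DD/day.
Duration = 106 / 17.7 = 5.989 ≈ 6.0 days.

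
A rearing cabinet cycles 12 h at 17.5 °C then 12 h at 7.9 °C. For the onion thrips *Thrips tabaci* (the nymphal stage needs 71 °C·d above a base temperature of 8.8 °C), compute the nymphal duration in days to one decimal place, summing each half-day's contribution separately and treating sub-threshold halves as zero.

16.3 days

Day half: max(0, 17.5 − 8.8) × 0.5 = 8.7 × 0.5 = 4.35 DD.
Night half: max(0, 7.9 − 8.8) × 0.5 = 0.0 × 0.5 = 0.00 DD.
Per 24 h: 4.35 DD/day.
Duration = 71 / 4.35 = 16.322 ≈ 16.3 days.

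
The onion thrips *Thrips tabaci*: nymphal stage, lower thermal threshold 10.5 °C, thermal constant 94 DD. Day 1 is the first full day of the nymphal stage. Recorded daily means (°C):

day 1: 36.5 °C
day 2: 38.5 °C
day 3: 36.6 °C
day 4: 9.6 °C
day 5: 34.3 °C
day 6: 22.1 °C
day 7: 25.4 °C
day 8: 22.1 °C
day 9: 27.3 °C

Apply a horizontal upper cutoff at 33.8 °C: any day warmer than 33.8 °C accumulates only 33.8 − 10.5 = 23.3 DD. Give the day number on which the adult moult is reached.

Daily DD above 10.5 °C (capped at 23.3): 23.3, 23.3, 23.3, 0.0, 23.3, 11.6, 14.9, 11.6, 16.8.
Cumulative: 23.3, 46.6, 69.9, 69.9, 93.2, 104.8, 119.7, 131.3, 148.1.
The total first reaches 94 DD on day 6.

day 6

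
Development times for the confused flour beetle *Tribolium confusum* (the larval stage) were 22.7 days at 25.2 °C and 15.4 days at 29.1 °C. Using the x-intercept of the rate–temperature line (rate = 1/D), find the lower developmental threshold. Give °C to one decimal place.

17.0 °C

Equal thermal constants: D₁(T₁ − T_b) = D₂(T₂ − T_b).
22.7·(25.2 − T_b) = 15.4·(29.1 − T_b)
T_b = (22.7·25.2 − 15.4·29.1) / (22.7 − 15.4) = 123.90 / 7.3 = 16.973 °C ≈ 17.0 °C.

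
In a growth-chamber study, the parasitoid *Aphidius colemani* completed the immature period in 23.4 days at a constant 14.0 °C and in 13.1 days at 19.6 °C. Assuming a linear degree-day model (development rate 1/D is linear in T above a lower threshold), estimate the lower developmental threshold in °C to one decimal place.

Equal thermal constants: D₁(T₁ − T_b) = D₂(T₂ − T_b).
23.4·(14.0 − T_b) = 13.1·(19.6 − T_b)
T_b = (23.4·14.0 − 13.1·19.6) / (23.4 − 13.1) = 70.84 / 10.3 = 6.878 °C ≈ 6.9 °C.

6.9 °C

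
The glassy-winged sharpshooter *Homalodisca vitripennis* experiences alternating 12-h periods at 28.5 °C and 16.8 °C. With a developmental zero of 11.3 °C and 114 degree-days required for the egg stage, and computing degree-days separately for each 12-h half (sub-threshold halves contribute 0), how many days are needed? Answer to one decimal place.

10.0 days

Day half: max(0, 28.5 − 11.3) × 0.5 = 17.2 × 0.5 = 8.60 DD.
Night half: max(0, 16.8 − 11.3) × 0.5 = 5.5 × 0.5 = 2.75 DD.
Per 24 h: 11.35 DD/day.
Duration = 114 / 11.35 = 10.044 ≈ 10.0 days.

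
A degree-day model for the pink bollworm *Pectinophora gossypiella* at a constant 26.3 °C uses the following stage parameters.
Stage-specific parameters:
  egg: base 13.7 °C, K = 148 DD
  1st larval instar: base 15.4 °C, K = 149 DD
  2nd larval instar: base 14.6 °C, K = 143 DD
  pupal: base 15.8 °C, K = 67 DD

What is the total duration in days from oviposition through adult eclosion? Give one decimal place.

44.0 days

egg: 148 / (26.3 − 13.7) = 148 / 12.6 = 11.746 d.
1st larval instar: 149 / (26.3 − 15.4) = 149 / 10.9 = 13.670 d.
2nd larval instar: 143 / (26.3 − 14.6) = 143 / 11.7 = 12.222 d.
pupal: 67 / (26.3 − 15.8) = 67 / 10.5 = 6.381 d.
Sum = 44.019 ≈ 44.0 days.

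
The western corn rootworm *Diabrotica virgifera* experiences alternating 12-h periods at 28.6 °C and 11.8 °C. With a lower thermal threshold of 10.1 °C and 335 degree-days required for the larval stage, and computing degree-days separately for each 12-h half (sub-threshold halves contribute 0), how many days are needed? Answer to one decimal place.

Day half: max(0, 28.6 − 10.1) × 0.5 = 18.5 × 0.5 = 9.25 DD.
Night half: max(0, 11.8 − 10.1) × 0.5 = 1.7 × 0.5 = 0.85 DD.
Per 24 h: 10.10 DD/day.
Duration = 335 / 10.10 = 33.168 ≈ 33.2 days.

33.2 days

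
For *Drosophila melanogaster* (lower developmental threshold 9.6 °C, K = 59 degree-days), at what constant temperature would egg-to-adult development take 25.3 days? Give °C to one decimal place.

Required daily accumulation = 59 / 25.3 = 2.332 DD/day.
T = T_base + 2.332 = 9.6 + 2.332 = 11.932 ≈ 11.9 °C.

11.9 °C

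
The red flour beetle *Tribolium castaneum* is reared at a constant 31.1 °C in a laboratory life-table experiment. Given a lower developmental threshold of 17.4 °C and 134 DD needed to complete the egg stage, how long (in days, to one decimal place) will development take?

Daily accumulation = 31.1 − 17.4 = 13.7 DD/day.
Duration = 134 / 13.7 = 9.781 ≈ 9.8 days.

9.8 days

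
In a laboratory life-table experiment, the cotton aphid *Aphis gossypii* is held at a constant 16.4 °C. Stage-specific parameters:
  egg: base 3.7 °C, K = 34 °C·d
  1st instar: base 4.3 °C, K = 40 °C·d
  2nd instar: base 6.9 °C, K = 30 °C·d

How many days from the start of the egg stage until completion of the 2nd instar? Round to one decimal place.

9.1 days

egg: 34 / (16.4 − 3.7) = 34 / 12.7 = 2.677 d.
1st instar: 40 / (16.4 − 4.3) = 40 / 12.1 = 3.306 d.
2nd instar: 30 / (16.4 − 6.9) = 30 / 9.5 = 3.158 d.
Sum = 9.141 ≈ 9.1 days.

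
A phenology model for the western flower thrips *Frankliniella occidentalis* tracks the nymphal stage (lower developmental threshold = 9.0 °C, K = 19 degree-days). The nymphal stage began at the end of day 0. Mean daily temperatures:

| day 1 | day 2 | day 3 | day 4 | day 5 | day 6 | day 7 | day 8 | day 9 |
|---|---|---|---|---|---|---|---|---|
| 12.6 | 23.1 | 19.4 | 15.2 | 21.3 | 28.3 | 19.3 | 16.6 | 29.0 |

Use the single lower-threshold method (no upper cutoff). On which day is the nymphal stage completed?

day 3

Daily DD above 9.0 °C: 3.6, 14.1, 10.4, 6.2, 12.3, 19.3, 10.3, 7.6, 20.0.
Cumulative: 3.6, 17.7, 28.1, 34.3, 46.6, 65.9, 76.2, 83.8, 103.8.
The total first reaches 19 DD on day 3.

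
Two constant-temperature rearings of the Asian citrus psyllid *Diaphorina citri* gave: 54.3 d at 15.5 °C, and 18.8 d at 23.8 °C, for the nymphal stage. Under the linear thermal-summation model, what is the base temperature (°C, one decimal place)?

11.1 °C

Linear rate model ⇒ the product D·(T − T_b) is constant across temperatures.
54.3·(15.5 − T_b) = 18.8·(23.8 − T_b)
T_b = (54.3·15.5 − 18.8·23.8) / (54.3 − 18.8) = 394.21 / 35.5 = 11.105 °C ≈ 11.1 °C.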